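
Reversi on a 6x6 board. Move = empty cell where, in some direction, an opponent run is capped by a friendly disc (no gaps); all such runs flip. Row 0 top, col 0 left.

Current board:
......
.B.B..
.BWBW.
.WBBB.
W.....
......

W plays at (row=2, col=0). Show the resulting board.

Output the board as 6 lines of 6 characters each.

Place W at (2,0); scan 8 dirs for brackets.
Dir NW: edge -> no flip
Dir N: first cell '.' (not opp) -> no flip
Dir NE: opp run (1,1), next='.' -> no flip
Dir W: edge -> no flip
Dir E: opp run (2,1) capped by W -> flip
Dir SW: edge -> no flip
Dir S: first cell '.' (not opp) -> no flip
Dir SE: first cell 'W' (not opp) -> no flip
All flips: (2,1)

Answer: ......
.B.B..
WWWBW.
.WBBB.
W.....
......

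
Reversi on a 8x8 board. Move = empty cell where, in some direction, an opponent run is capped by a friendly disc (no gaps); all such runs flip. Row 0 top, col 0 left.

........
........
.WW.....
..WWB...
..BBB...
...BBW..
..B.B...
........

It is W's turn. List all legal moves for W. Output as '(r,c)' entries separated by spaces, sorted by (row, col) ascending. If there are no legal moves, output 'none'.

Answer: (3,5) (5,1) (5,2) (6,3) (6,5) (7,3)

Derivation:
(2,3): no bracket -> illegal
(2,4): no bracket -> illegal
(2,5): no bracket -> illegal
(3,1): no bracket -> illegal
(3,5): flips 1 -> legal
(4,1): no bracket -> illegal
(4,5): no bracket -> illegal
(5,1): flips 1 -> legal
(5,2): flips 3 -> legal
(6,1): no bracket -> illegal
(6,3): flips 2 -> legal
(6,5): flips 2 -> legal
(7,1): no bracket -> illegal
(7,2): no bracket -> illegal
(7,3): flips 1 -> legal
(7,4): no bracket -> illegal
(7,5): no bracket -> illegal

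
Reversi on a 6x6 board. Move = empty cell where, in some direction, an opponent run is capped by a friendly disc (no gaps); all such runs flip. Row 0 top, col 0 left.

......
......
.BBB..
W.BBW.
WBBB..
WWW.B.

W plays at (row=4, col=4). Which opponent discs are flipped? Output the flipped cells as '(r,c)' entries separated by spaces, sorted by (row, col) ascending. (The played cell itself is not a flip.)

Answer: (4,1) (4,2) (4,3)

Derivation:
Dir NW: opp run (3,3) (2,2), next='.' -> no flip
Dir N: first cell 'W' (not opp) -> no flip
Dir NE: first cell '.' (not opp) -> no flip
Dir W: opp run (4,3) (4,2) (4,1) capped by W -> flip
Dir E: first cell '.' (not opp) -> no flip
Dir SW: first cell '.' (not opp) -> no flip
Dir S: opp run (5,4), next=edge -> no flip
Dir SE: first cell '.' (not opp) -> no flip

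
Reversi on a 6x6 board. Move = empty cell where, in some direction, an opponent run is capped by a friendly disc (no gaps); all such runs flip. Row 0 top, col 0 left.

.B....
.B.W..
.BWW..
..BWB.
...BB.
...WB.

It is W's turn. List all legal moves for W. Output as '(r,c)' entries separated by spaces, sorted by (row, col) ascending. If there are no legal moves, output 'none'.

(0,0): flips 1 -> legal
(0,2): no bracket -> illegal
(1,0): no bracket -> illegal
(1,2): no bracket -> illegal
(2,0): flips 1 -> legal
(2,4): no bracket -> illegal
(2,5): no bracket -> illegal
(3,0): no bracket -> illegal
(3,1): flips 1 -> legal
(3,5): flips 2 -> legal
(4,1): flips 1 -> legal
(4,2): flips 1 -> legal
(4,5): flips 1 -> legal
(5,2): no bracket -> illegal
(5,5): flips 2 -> legal

Answer: (0,0) (2,0) (3,1) (3,5) (4,1) (4,2) (4,5) (5,5)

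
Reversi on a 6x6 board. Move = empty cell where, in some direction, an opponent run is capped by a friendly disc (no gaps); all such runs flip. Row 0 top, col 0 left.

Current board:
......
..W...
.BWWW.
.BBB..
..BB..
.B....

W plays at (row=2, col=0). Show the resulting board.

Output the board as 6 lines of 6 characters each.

Answer: ......
..W...
WWWWW.
.BBB..
..BB..
.B....

Derivation:
Place W at (2,0); scan 8 dirs for brackets.
Dir NW: edge -> no flip
Dir N: first cell '.' (not opp) -> no flip
Dir NE: first cell '.' (not opp) -> no flip
Dir W: edge -> no flip
Dir E: opp run (2,1) capped by W -> flip
Dir SW: edge -> no flip
Dir S: first cell '.' (not opp) -> no flip
Dir SE: opp run (3,1) (4,2), next='.' -> no flip
All flips: (2,1)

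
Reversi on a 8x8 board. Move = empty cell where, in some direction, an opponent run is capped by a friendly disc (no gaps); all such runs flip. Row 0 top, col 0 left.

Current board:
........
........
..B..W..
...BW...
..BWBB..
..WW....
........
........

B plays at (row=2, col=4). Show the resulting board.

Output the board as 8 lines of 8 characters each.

Answer: ........
........
..B.BW..
...BB...
..BWBB..
..WW....
........
........

Derivation:
Place B at (2,4); scan 8 dirs for brackets.
Dir NW: first cell '.' (not opp) -> no flip
Dir N: first cell '.' (not opp) -> no flip
Dir NE: first cell '.' (not opp) -> no flip
Dir W: first cell '.' (not opp) -> no flip
Dir E: opp run (2,5), next='.' -> no flip
Dir SW: first cell 'B' (not opp) -> no flip
Dir S: opp run (3,4) capped by B -> flip
Dir SE: first cell '.' (not opp) -> no flip
All flips: (3,4)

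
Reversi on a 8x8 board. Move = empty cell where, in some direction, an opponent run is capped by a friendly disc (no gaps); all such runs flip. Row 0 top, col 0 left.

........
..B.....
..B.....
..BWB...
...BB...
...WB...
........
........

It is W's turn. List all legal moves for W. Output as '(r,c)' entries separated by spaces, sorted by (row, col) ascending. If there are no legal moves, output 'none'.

(0,1): no bracket -> illegal
(0,2): no bracket -> illegal
(0,3): no bracket -> illegal
(1,1): flips 1 -> legal
(1,3): no bracket -> illegal
(2,1): no bracket -> illegal
(2,3): no bracket -> illegal
(2,4): no bracket -> illegal
(2,5): no bracket -> illegal
(3,1): flips 1 -> legal
(3,5): flips 2 -> legal
(4,1): no bracket -> illegal
(4,2): no bracket -> illegal
(4,5): no bracket -> illegal
(5,2): no bracket -> illegal
(5,5): flips 2 -> legal
(6,3): no bracket -> illegal
(6,4): no bracket -> illegal
(6,5): no bracket -> illegal

Answer: (1,1) (3,1) (3,5) (5,5)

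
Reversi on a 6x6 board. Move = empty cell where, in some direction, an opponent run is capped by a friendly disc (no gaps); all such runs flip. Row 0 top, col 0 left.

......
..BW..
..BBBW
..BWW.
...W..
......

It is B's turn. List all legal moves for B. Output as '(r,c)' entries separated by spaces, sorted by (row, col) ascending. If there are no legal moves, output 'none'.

Answer: (0,2) (0,3) (0,4) (1,4) (3,5) (4,2) (4,4) (4,5) (5,3) (5,4)

Derivation:
(0,2): flips 1 -> legal
(0,3): flips 1 -> legal
(0,4): flips 1 -> legal
(1,4): flips 1 -> legal
(1,5): no bracket -> illegal
(3,5): flips 2 -> legal
(4,2): flips 1 -> legal
(4,4): flips 2 -> legal
(4,5): flips 1 -> legal
(5,2): no bracket -> illegal
(5,3): flips 2 -> legal
(5,4): flips 1 -> legal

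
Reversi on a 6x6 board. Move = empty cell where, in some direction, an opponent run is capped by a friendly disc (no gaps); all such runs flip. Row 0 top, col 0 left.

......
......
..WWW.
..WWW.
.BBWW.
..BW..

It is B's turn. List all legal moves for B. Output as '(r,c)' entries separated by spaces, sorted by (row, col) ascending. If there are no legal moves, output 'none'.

(1,1): no bracket -> illegal
(1,2): flips 2 -> legal
(1,3): no bracket -> illegal
(1,4): flips 2 -> legal
(1,5): flips 2 -> legal
(2,1): no bracket -> illegal
(2,5): flips 2 -> legal
(3,1): no bracket -> illegal
(3,5): no bracket -> illegal
(4,5): flips 2 -> legal
(5,4): flips 1 -> legal
(5,5): no bracket -> illegal

Answer: (1,2) (1,4) (1,5) (2,5) (4,5) (5,4)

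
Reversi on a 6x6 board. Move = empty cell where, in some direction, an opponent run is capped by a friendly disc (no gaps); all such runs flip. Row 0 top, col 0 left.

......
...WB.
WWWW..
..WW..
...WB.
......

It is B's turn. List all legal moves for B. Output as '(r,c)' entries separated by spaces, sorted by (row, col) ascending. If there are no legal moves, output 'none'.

Answer: (1,1) (1,2) (4,1) (4,2)

Derivation:
(0,2): no bracket -> illegal
(0,3): no bracket -> illegal
(0,4): no bracket -> illegal
(1,0): no bracket -> illegal
(1,1): flips 2 -> legal
(1,2): flips 1 -> legal
(2,4): no bracket -> illegal
(3,0): no bracket -> illegal
(3,1): no bracket -> illegal
(3,4): no bracket -> illegal
(4,1): flips 2 -> legal
(4,2): flips 1 -> legal
(5,2): no bracket -> illegal
(5,3): no bracket -> illegal
(5,4): no bracket -> illegal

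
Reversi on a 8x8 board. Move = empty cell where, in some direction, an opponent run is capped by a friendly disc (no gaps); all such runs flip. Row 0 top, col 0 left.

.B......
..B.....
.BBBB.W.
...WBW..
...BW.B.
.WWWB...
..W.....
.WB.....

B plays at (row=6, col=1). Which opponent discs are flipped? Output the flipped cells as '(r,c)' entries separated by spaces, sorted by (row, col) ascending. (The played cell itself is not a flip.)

Dir NW: first cell '.' (not opp) -> no flip
Dir N: opp run (5,1), next='.' -> no flip
Dir NE: opp run (5,2) capped by B -> flip
Dir W: first cell '.' (not opp) -> no flip
Dir E: opp run (6,2), next='.' -> no flip
Dir SW: first cell '.' (not opp) -> no flip
Dir S: opp run (7,1), next=edge -> no flip
Dir SE: first cell 'B' (not opp) -> no flip

Answer: (5,2)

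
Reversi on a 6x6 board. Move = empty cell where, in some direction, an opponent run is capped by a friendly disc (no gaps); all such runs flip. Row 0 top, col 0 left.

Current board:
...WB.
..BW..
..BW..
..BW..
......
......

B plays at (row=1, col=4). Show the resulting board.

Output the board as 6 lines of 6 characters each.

Answer: ...WB.
..BBB.
..BB..
..BW..
......
......

Derivation:
Place B at (1,4); scan 8 dirs for brackets.
Dir NW: opp run (0,3), next=edge -> no flip
Dir N: first cell 'B' (not opp) -> no flip
Dir NE: first cell '.' (not opp) -> no flip
Dir W: opp run (1,3) capped by B -> flip
Dir E: first cell '.' (not opp) -> no flip
Dir SW: opp run (2,3) capped by B -> flip
Dir S: first cell '.' (not opp) -> no flip
Dir SE: first cell '.' (not opp) -> no flip
All flips: (1,3) (2,3)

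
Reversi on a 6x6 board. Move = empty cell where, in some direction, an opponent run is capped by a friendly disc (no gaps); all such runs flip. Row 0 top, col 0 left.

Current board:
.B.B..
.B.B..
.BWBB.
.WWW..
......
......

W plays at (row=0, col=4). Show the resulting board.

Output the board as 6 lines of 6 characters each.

Place W at (0,4); scan 8 dirs for brackets.
Dir NW: edge -> no flip
Dir N: edge -> no flip
Dir NE: edge -> no flip
Dir W: opp run (0,3), next='.' -> no flip
Dir E: first cell '.' (not opp) -> no flip
Dir SW: opp run (1,3) capped by W -> flip
Dir S: first cell '.' (not opp) -> no flip
Dir SE: first cell '.' (not opp) -> no flip
All flips: (1,3)

Answer: .B.BW.
.B.W..
.BWBB.
.WWW..
......
......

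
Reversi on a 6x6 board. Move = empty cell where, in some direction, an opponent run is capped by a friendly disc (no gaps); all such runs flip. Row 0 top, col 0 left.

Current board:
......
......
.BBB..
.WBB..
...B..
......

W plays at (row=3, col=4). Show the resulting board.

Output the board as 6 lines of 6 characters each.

Answer: ......
......
.BBB..
.WWWW.
...B..
......

Derivation:
Place W at (3,4); scan 8 dirs for brackets.
Dir NW: opp run (2,3), next='.' -> no flip
Dir N: first cell '.' (not opp) -> no flip
Dir NE: first cell '.' (not opp) -> no flip
Dir W: opp run (3,3) (3,2) capped by W -> flip
Dir E: first cell '.' (not opp) -> no flip
Dir SW: opp run (4,3), next='.' -> no flip
Dir S: first cell '.' (not opp) -> no flip
Dir SE: first cell '.' (not opp) -> no flip
All flips: (3,2) (3,3)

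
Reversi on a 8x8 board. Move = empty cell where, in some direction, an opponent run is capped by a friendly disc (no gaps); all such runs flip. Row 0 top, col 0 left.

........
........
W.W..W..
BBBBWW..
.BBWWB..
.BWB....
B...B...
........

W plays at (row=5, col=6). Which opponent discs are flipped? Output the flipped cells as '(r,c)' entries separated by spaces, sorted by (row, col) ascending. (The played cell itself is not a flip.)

Answer: (4,5)

Derivation:
Dir NW: opp run (4,5) capped by W -> flip
Dir N: first cell '.' (not opp) -> no flip
Dir NE: first cell '.' (not opp) -> no flip
Dir W: first cell '.' (not opp) -> no flip
Dir E: first cell '.' (not opp) -> no flip
Dir SW: first cell '.' (not opp) -> no flip
Dir S: first cell '.' (not opp) -> no flip
Dir SE: first cell '.' (not opp) -> no flip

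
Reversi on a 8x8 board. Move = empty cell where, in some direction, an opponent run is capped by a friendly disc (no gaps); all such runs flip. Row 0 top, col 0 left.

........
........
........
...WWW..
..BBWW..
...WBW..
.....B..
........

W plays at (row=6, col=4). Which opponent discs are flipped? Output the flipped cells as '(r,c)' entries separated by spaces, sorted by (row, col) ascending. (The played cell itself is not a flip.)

Dir NW: first cell 'W' (not opp) -> no flip
Dir N: opp run (5,4) capped by W -> flip
Dir NE: first cell 'W' (not opp) -> no flip
Dir W: first cell '.' (not opp) -> no flip
Dir E: opp run (6,5), next='.' -> no flip
Dir SW: first cell '.' (not opp) -> no flip
Dir S: first cell '.' (not opp) -> no flip
Dir SE: first cell '.' (not opp) -> no flip

Answer: (5,4)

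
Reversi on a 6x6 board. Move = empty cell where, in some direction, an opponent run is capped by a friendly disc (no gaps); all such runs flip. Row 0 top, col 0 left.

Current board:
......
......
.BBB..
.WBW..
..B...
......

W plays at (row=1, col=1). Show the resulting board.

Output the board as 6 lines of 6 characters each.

Answer: ......
.W....
.WWB..
.WBW..
..B...
......

Derivation:
Place W at (1,1); scan 8 dirs for brackets.
Dir NW: first cell '.' (not opp) -> no flip
Dir N: first cell '.' (not opp) -> no flip
Dir NE: first cell '.' (not opp) -> no flip
Dir W: first cell '.' (not opp) -> no flip
Dir E: first cell '.' (not opp) -> no flip
Dir SW: first cell '.' (not opp) -> no flip
Dir S: opp run (2,1) capped by W -> flip
Dir SE: opp run (2,2) capped by W -> flip
All flips: (2,1) (2,2)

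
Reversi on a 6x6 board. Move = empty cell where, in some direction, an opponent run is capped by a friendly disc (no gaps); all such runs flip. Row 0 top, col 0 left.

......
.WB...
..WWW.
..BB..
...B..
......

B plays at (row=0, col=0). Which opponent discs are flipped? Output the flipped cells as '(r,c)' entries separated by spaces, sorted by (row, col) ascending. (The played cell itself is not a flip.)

Answer: (1,1) (2,2)

Derivation:
Dir NW: edge -> no flip
Dir N: edge -> no flip
Dir NE: edge -> no flip
Dir W: edge -> no flip
Dir E: first cell '.' (not opp) -> no flip
Dir SW: edge -> no flip
Dir S: first cell '.' (not opp) -> no flip
Dir SE: opp run (1,1) (2,2) capped by B -> flip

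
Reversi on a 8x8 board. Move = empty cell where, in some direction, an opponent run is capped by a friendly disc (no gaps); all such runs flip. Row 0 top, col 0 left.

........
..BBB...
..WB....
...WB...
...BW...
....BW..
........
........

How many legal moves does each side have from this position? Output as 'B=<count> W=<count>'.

-- B to move --
(1,1): no bracket -> illegal
(2,1): flips 1 -> legal
(2,4): no bracket -> illegal
(3,1): flips 1 -> legal
(3,2): flips 2 -> legal
(3,5): no bracket -> illegal
(4,2): no bracket -> illegal
(4,5): flips 1 -> legal
(4,6): no bracket -> illegal
(5,3): no bracket -> illegal
(5,6): flips 1 -> legal
(6,4): no bracket -> illegal
(6,5): no bracket -> illegal
(6,6): no bracket -> illegal
B mobility = 5
-- W to move --
(0,1): no bracket -> illegal
(0,2): flips 1 -> legal
(0,3): flips 2 -> legal
(0,4): flips 1 -> legal
(0,5): no bracket -> illegal
(1,1): no bracket -> illegal
(1,5): no bracket -> illegal
(2,1): no bracket -> illegal
(2,4): flips 2 -> legal
(2,5): no bracket -> illegal
(3,2): no bracket -> illegal
(3,5): flips 1 -> legal
(4,2): flips 1 -> legal
(4,5): no bracket -> illegal
(5,2): no bracket -> illegal
(5,3): flips 2 -> legal
(6,3): no bracket -> illegal
(6,4): flips 1 -> legal
(6,5): no bracket -> illegal
W mobility = 8

Answer: B=5 W=8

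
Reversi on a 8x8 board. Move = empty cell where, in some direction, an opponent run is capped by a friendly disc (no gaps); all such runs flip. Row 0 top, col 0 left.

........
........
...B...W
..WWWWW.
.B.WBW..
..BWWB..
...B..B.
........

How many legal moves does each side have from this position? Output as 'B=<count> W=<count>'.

-- B to move --
(1,6): no bracket -> illegal
(1,7): no bracket -> illegal
(2,1): no bracket -> illegal
(2,2): flips 1 -> legal
(2,4): flips 1 -> legal
(2,5): flips 4 -> legal
(2,6): flips 1 -> legal
(3,1): no bracket -> illegal
(3,7): no bracket -> illegal
(4,2): flips 1 -> legal
(4,6): flips 1 -> legal
(4,7): no bracket -> illegal
(5,6): flips 2 -> legal
(6,2): flips 1 -> legal
(6,4): flips 1 -> legal
(6,5): no bracket -> illegal
B mobility = 9
-- W to move --
(1,2): flips 1 -> legal
(1,3): flips 1 -> legal
(1,4): flips 1 -> legal
(2,2): no bracket -> illegal
(2,4): no bracket -> illegal
(3,0): no bracket -> illegal
(3,1): no bracket -> illegal
(4,0): no bracket -> illegal
(4,2): no bracket -> illegal
(4,6): no bracket -> illegal
(5,0): flips 1 -> legal
(5,1): flips 1 -> legal
(5,6): flips 1 -> legal
(5,7): no bracket -> illegal
(6,1): flips 1 -> legal
(6,2): no bracket -> illegal
(6,4): no bracket -> illegal
(6,5): flips 1 -> legal
(6,7): no bracket -> illegal
(7,2): flips 1 -> legal
(7,3): flips 1 -> legal
(7,4): no bracket -> illegal
(7,5): no bracket -> illegal
(7,6): no bracket -> illegal
(7,7): flips 3 -> legal
W mobility = 11

Answer: B=9 W=11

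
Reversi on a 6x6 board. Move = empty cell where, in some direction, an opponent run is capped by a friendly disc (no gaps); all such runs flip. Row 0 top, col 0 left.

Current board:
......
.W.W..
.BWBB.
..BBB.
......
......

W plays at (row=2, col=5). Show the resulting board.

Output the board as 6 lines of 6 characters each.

Place W at (2,5); scan 8 dirs for brackets.
Dir NW: first cell '.' (not opp) -> no flip
Dir N: first cell '.' (not opp) -> no flip
Dir NE: edge -> no flip
Dir W: opp run (2,4) (2,3) capped by W -> flip
Dir E: edge -> no flip
Dir SW: opp run (3,4), next='.' -> no flip
Dir S: first cell '.' (not opp) -> no flip
Dir SE: edge -> no flip
All flips: (2,3) (2,4)

Answer: ......
.W.W..
.BWWWW
..BBB.
......
......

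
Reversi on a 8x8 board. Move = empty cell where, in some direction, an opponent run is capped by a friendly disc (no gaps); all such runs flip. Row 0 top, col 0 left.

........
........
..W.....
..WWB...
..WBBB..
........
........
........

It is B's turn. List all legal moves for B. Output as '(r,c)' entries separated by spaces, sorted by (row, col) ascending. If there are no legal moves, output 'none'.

(1,1): flips 2 -> legal
(1,2): no bracket -> illegal
(1,3): no bracket -> illegal
(2,1): flips 1 -> legal
(2,3): flips 1 -> legal
(2,4): no bracket -> illegal
(3,1): flips 2 -> legal
(4,1): flips 1 -> legal
(5,1): no bracket -> illegal
(5,2): no bracket -> illegal
(5,3): no bracket -> illegal

Answer: (1,1) (2,1) (2,3) (3,1) (4,1)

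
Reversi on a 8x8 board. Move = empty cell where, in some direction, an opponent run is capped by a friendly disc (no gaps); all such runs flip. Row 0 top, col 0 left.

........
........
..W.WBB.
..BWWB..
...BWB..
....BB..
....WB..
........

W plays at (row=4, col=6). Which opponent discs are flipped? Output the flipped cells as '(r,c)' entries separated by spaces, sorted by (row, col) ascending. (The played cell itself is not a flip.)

Dir NW: opp run (3,5) capped by W -> flip
Dir N: first cell '.' (not opp) -> no flip
Dir NE: first cell '.' (not opp) -> no flip
Dir W: opp run (4,5) capped by W -> flip
Dir E: first cell '.' (not opp) -> no flip
Dir SW: opp run (5,5) capped by W -> flip
Dir S: first cell '.' (not opp) -> no flip
Dir SE: first cell '.' (not opp) -> no flip

Answer: (3,5) (4,5) (5,5)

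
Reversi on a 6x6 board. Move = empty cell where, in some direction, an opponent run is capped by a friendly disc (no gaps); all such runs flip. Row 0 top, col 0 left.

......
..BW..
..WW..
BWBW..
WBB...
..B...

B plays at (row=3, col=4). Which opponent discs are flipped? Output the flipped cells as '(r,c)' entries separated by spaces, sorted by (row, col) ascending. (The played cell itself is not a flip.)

Dir NW: opp run (2,3) capped by B -> flip
Dir N: first cell '.' (not opp) -> no flip
Dir NE: first cell '.' (not opp) -> no flip
Dir W: opp run (3,3) capped by B -> flip
Dir E: first cell '.' (not opp) -> no flip
Dir SW: first cell '.' (not opp) -> no flip
Dir S: first cell '.' (not opp) -> no flip
Dir SE: first cell '.' (not opp) -> no flip

Answer: (2,3) (3,3)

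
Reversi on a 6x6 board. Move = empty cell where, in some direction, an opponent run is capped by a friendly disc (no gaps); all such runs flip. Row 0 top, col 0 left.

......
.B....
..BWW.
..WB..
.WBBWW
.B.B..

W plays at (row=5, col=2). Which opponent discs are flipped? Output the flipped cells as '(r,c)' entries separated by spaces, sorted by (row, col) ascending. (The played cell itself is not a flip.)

Dir NW: first cell 'W' (not opp) -> no flip
Dir N: opp run (4,2) capped by W -> flip
Dir NE: opp run (4,3), next='.' -> no flip
Dir W: opp run (5,1), next='.' -> no flip
Dir E: opp run (5,3), next='.' -> no flip
Dir SW: edge -> no flip
Dir S: edge -> no flip
Dir SE: edge -> no flip

Answer: (4,2)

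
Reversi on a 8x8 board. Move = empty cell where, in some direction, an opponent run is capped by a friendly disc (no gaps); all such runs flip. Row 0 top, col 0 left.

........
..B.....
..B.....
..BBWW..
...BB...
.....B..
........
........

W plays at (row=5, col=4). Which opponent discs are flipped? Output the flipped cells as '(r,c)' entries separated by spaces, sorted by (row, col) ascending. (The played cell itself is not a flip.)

Dir NW: opp run (4,3) (3,2), next='.' -> no flip
Dir N: opp run (4,4) capped by W -> flip
Dir NE: first cell '.' (not opp) -> no flip
Dir W: first cell '.' (not opp) -> no flip
Dir E: opp run (5,5), next='.' -> no flip
Dir SW: first cell '.' (not opp) -> no flip
Dir S: first cell '.' (not opp) -> no flip
Dir SE: first cell '.' (not opp) -> no flip

Answer: (4,4)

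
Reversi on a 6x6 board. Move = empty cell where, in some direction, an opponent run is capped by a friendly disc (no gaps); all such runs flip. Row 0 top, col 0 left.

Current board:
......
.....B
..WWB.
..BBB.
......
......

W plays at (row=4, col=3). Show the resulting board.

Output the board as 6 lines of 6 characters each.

Answer: ......
.....B
..WWB.
..BWB.
...W..
......

Derivation:
Place W at (4,3); scan 8 dirs for brackets.
Dir NW: opp run (3,2), next='.' -> no flip
Dir N: opp run (3,3) capped by W -> flip
Dir NE: opp run (3,4), next='.' -> no flip
Dir W: first cell '.' (not opp) -> no flip
Dir E: first cell '.' (not opp) -> no flip
Dir SW: first cell '.' (not opp) -> no flip
Dir S: first cell '.' (not opp) -> no flip
Dir SE: first cell '.' (not opp) -> no flip
All flips: (3,3)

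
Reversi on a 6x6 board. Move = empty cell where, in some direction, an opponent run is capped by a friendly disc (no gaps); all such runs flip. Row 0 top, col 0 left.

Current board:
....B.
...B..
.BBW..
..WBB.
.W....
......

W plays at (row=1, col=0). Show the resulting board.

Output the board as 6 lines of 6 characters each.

Answer: ....B.
W..B..
.WBW..
..WBB.
.W....
......

Derivation:
Place W at (1,0); scan 8 dirs for brackets.
Dir NW: edge -> no flip
Dir N: first cell '.' (not opp) -> no flip
Dir NE: first cell '.' (not opp) -> no flip
Dir W: edge -> no flip
Dir E: first cell '.' (not opp) -> no flip
Dir SW: edge -> no flip
Dir S: first cell '.' (not opp) -> no flip
Dir SE: opp run (2,1) capped by W -> flip
All flips: (2,1)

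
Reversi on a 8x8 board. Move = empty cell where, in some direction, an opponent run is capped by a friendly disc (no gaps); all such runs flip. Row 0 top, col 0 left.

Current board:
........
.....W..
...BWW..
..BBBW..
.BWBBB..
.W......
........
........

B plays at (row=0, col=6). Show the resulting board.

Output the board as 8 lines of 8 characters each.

Answer: ......B.
.....B..
...BBW..
..BBBW..
.BWBBB..
.W......
........
........

Derivation:
Place B at (0,6); scan 8 dirs for brackets.
Dir NW: edge -> no flip
Dir N: edge -> no flip
Dir NE: edge -> no flip
Dir W: first cell '.' (not opp) -> no flip
Dir E: first cell '.' (not opp) -> no flip
Dir SW: opp run (1,5) (2,4) capped by B -> flip
Dir S: first cell '.' (not opp) -> no flip
Dir SE: first cell '.' (not opp) -> no flip
All flips: (1,5) (2,4)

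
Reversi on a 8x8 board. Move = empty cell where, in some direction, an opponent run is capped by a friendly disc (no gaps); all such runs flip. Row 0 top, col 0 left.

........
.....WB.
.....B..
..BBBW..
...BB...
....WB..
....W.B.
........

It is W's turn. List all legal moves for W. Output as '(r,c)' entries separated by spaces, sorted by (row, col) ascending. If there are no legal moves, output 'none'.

(0,5): no bracket -> illegal
(0,6): no bracket -> illegal
(0,7): no bracket -> illegal
(1,4): no bracket -> illegal
(1,7): flips 1 -> legal
(2,1): flips 2 -> legal
(2,2): no bracket -> illegal
(2,3): no bracket -> illegal
(2,4): flips 2 -> legal
(2,6): no bracket -> illegal
(2,7): no bracket -> illegal
(3,1): flips 3 -> legal
(3,6): no bracket -> illegal
(4,1): no bracket -> illegal
(4,2): no bracket -> illegal
(4,5): no bracket -> illegal
(4,6): flips 1 -> legal
(5,2): no bracket -> illegal
(5,3): flips 1 -> legal
(5,6): flips 1 -> legal
(5,7): no bracket -> illegal
(6,5): no bracket -> illegal
(6,7): no bracket -> illegal
(7,5): no bracket -> illegal
(7,6): no bracket -> illegal
(7,7): no bracket -> illegal

Answer: (1,7) (2,1) (2,4) (3,1) (4,6) (5,3) (5,6)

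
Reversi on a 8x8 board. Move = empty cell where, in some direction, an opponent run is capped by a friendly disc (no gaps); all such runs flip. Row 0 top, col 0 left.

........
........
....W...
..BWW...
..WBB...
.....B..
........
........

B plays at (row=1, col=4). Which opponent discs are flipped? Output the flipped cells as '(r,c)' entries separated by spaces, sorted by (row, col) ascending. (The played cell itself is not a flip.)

Answer: (2,4) (3,4)

Derivation:
Dir NW: first cell '.' (not opp) -> no flip
Dir N: first cell '.' (not opp) -> no flip
Dir NE: first cell '.' (not opp) -> no flip
Dir W: first cell '.' (not opp) -> no flip
Dir E: first cell '.' (not opp) -> no flip
Dir SW: first cell '.' (not opp) -> no flip
Dir S: opp run (2,4) (3,4) capped by B -> flip
Dir SE: first cell '.' (not opp) -> no flip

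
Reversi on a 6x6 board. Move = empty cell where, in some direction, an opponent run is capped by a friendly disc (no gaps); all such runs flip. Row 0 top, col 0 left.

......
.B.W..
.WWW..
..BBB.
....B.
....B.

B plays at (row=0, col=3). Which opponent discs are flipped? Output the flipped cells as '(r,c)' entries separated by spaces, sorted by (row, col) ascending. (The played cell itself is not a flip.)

Answer: (1,3) (2,3)

Derivation:
Dir NW: edge -> no flip
Dir N: edge -> no flip
Dir NE: edge -> no flip
Dir W: first cell '.' (not opp) -> no flip
Dir E: first cell '.' (not opp) -> no flip
Dir SW: first cell '.' (not opp) -> no flip
Dir S: opp run (1,3) (2,3) capped by B -> flip
Dir SE: first cell '.' (not opp) -> no flip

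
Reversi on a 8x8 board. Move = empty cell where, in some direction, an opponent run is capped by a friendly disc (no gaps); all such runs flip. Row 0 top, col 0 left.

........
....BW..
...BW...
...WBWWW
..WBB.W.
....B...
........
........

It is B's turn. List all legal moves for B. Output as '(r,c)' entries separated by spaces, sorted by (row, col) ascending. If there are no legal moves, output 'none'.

Answer: (1,6) (2,2) (2,5) (2,6) (3,2) (4,1)

Derivation:
(0,4): no bracket -> illegal
(0,5): no bracket -> illegal
(0,6): no bracket -> illegal
(1,3): no bracket -> illegal
(1,6): flips 1 -> legal
(2,2): flips 1 -> legal
(2,5): flips 1 -> legal
(2,6): flips 1 -> legal
(2,7): no bracket -> illegal
(3,1): no bracket -> illegal
(3,2): flips 1 -> legal
(4,1): flips 1 -> legal
(4,5): no bracket -> illegal
(4,7): no bracket -> illegal
(5,1): no bracket -> illegal
(5,2): no bracket -> illegal
(5,3): no bracket -> illegal
(5,5): no bracket -> illegal
(5,6): no bracket -> illegal
(5,7): no bracket -> illegal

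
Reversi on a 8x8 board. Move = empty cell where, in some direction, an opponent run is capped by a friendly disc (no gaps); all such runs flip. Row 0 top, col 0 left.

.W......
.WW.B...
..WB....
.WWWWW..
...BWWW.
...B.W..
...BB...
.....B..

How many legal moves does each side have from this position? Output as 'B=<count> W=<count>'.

Answer: B=7 W=8

Derivation:
-- B to move --
(0,0): no bracket -> illegal
(0,2): no bracket -> illegal
(0,3): no bracket -> illegal
(1,0): no bracket -> illegal
(1,3): no bracket -> illegal
(2,0): no bracket -> illegal
(2,1): flips 2 -> legal
(2,4): no bracket -> illegal
(2,5): flips 1 -> legal
(2,6): flips 2 -> legal
(3,0): no bracket -> illegal
(3,6): no bracket -> illegal
(3,7): flips 2 -> legal
(4,0): no bracket -> illegal
(4,1): flips 1 -> legal
(4,2): no bracket -> illegal
(4,7): flips 3 -> legal
(5,4): no bracket -> illegal
(5,6): flips 2 -> legal
(5,7): no bracket -> illegal
(6,5): no bracket -> illegal
(6,6): no bracket -> illegal
B mobility = 7
-- W to move --
(0,3): no bracket -> illegal
(0,4): no bracket -> illegal
(0,5): flips 2 -> legal
(1,3): flips 1 -> legal
(1,5): no bracket -> illegal
(2,4): flips 1 -> legal
(2,5): no bracket -> illegal
(4,2): flips 1 -> legal
(5,2): flips 1 -> legal
(5,4): flips 1 -> legal
(6,2): flips 1 -> legal
(6,5): no bracket -> illegal
(6,6): no bracket -> illegal
(7,2): no bracket -> illegal
(7,3): flips 4 -> legal
(7,4): no bracket -> illegal
(7,6): no bracket -> illegal
W mobility = 8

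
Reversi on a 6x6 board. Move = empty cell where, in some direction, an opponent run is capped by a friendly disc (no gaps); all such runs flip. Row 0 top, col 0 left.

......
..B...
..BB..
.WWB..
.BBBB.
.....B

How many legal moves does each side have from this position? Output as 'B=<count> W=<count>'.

Answer: B=4 W=9

Derivation:
-- B to move --
(2,0): flips 1 -> legal
(2,1): flips 2 -> legal
(3,0): flips 2 -> legal
(4,0): flips 1 -> legal
B mobility = 4
-- W to move --
(0,1): no bracket -> illegal
(0,2): flips 2 -> legal
(0,3): no bracket -> illegal
(1,1): no bracket -> illegal
(1,3): flips 1 -> legal
(1,4): flips 1 -> legal
(2,1): no bracket -> illegal
(2,4): no bracket -> illegal
(3,0): no bracket -> illegal
(3,4): flips 1 -> legal
(3,5): no bracket -> illegal
(4,0): no bracket -> illegal
(4,5): no bracket -> illegal
(5,0): flips 1 -> legal
(5,1): flips 1 -> legal
(5,2): flips 1 -> legal
(5,3): flips 1 -> legal
(5,4): flips 1 -> legal
W mobility = 9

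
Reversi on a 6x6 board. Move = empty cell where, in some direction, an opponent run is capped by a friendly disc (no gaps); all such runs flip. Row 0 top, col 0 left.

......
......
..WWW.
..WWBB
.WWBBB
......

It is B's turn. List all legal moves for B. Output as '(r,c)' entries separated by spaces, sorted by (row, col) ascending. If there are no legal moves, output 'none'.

Answer: (1,1) (1,2) (1,3) (1,4) (2,1) (3,1) (4,0)

Derivation:
(1,1): flips 2 -> legal
(1,2): flips 1 -> legal
(1,3): flips 3 -> legal
(1,4): flips 1 -> legal
(1,5): no bracket -> illegal
(2,1): flips 1 -> legal
(2,5): no bracket -> illegal
(3,0): no bracket -> illegal
(3,1): flips 2 -> legal
(4,0): flips 2 -> legal
(5,0): no bracket -> illegal
(5,1): no bracket -> illegal
(5,2): no bracket -> illegal
(5,3): no bracket -> illegal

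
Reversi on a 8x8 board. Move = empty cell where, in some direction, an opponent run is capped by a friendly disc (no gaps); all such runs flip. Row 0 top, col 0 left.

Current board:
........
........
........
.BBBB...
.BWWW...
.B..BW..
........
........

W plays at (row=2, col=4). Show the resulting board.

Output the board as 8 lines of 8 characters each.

Place W at (2,4); scan 8 dirs for brackets.
Dir NW: first cell '.' (not opp) -> no flip
Dir N: first cell '.' (not opp) -> no flip
Dir NE: first cell '.' (not opp) -> no flip
Dir W: first cell '.' (not opp) -> no flip
Dir E: first cell '.' (not opp) -> no flip
Dir SW: opp run (3,3) capped by W -> flip
Dir S: opp run (3,4) capped by W -> flip
Dir SE: first cell '.' (not opp) -> no flip
All flips: (3,3) (3,4)

Answer: ........
........
....W...
.BBWW...
.BWWW...
.B..BW..
........
........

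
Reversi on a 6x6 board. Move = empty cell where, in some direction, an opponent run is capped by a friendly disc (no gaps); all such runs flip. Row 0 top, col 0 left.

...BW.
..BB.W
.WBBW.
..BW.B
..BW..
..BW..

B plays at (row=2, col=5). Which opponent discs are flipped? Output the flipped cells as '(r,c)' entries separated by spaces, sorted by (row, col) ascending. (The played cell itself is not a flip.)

Answer: (2,4)

Derivation:
Dir NW: first cell '.' (not opp) -> no flip
Dir N: opp run (1,5), next='.' -> no flip
Dir NE: edge -> no flip
Dir W: opp run (2,4) capped by B -> flip
Dir E: edge -> no flip
Dir SW: first cell '.' (not opp) -> no flip
Dir S: first cell 'B' (not opp) -> no flip
Dir SE: edge -> no flip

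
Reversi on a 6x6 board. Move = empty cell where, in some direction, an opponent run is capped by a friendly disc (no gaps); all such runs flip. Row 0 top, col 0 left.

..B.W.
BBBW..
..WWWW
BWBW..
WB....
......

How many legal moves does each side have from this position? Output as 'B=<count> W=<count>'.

-- B to move --
(0,3): no bracket -> illegal
(0,5): no bracket -> illegal
(1,4): flips 2 -> legal
(1,5): no bracket -> illegal
(2,0): no bracket -> illegal
(2,1): flips 1 -> legal
(3,4): flips 2 -> legal
(3,5): flips 2 -> legal
(4,2): no bracket -> illegal
(4,3): no bracket -> illegal
(4,4): flips 2 -> legal
(5,0): flips 1 -> legal
(5,1): no bracket -> illegal
B mobility = 6
-- W to move --
(0,0): flips 1 -> legal
(0,1): flips 1 -> legal
(0,3): no bracket -> illegal
(2,0): flips 1 -> legal
(2,1): no bracket -> illegal
(4,2): flips 2 -> legal
(4,3): no bracket -> illegal
(5,0): flips 2 -> legal
(5,1): flips 1 -> legal
(5,2): no bracket -> illegal
W mobility = 6

Answer: B=6 W=6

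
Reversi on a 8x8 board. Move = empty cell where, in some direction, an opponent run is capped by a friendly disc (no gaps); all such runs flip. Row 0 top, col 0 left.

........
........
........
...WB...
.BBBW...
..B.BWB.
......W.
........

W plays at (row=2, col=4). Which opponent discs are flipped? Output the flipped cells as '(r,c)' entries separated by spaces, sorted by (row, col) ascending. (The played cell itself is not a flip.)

Answer: (3,4)

Derivation:
Dir NW: first cell '.' (not opp) -> no flip
Dir N: first cell '.' (not opp) -> no flip
Dir NE: first cell '.' (not opp) -> no flip
Dir W: first cell '.' (not opp) -> no flip
Dir E: first cell '.' (not opp) -> no flip
Dir SW: first cell 'W' (not opp) -> no flip
Dir S: opp run (3,4) capped by W -> flip
Dir SE: first cell '.' (not opp) -> no flip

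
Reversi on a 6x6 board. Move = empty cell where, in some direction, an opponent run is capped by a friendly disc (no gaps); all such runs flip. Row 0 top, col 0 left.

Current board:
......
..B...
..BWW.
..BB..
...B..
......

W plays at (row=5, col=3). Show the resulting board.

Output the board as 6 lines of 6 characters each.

Answer: ......
..B...
..BWW.
..BW..
...W..
...W..

Derivation:
Place W at (5,3); scan 8 dirs for brackets.
Dir NW: first cell '.' (not opp) -> no flip
Dir N: opp run (4,3) (3,3) capped by W -> flip
Dir NE: first cell '.' (not opp) -> no flip
Dir W: first cell '.' (not opp) -> no flip
Dir E: first cell '.' (not opp) -> no flip
Dir SW: edge -> no flip
Dir S: edge -> no flip
Dir SE: edge -> no flip
All flips: (3,3) (4,3)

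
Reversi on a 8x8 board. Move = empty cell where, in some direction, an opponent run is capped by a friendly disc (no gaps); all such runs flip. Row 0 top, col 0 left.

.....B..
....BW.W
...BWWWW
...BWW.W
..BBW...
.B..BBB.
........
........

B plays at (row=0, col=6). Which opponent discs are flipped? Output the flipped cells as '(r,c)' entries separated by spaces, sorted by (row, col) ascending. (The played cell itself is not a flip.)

Dir NW: edge -> no flip
Dir N: edge -> no flip
Dir NE: edge -> no flip
Dir W: first cell 'B' (not opp) -> no flip
Dir E: first cell '.' (not opp) -> no flip
Dir SW: opp run (1,5) (2,4) capped by B -> flip
Dir S: first cell '.' (not opp) -> no flip
Dir SE: opp run (1,7), next=edge -> no flip

Answer: (1,5) (2,4)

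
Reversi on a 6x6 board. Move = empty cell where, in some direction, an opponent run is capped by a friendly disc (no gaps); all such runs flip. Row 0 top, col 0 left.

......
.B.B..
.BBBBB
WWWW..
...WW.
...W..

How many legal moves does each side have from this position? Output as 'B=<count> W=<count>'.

-- B to move --
(2,0): no bracket -> illegal
(3,4): no bracket -> illegal
(3,5): no bracket -> illegal
(4,0): flips 1 -> legal
(4,1): flips 2 -> legal
(4,2): flips 2 -> legal
(4,5): no bracket -> illegal
(5,2): no bracket -> illegal
(5,4): flips 2 -> legal
(5,5): flips 2 -> legal
B mobility = 5
-- W to move --
(0,0): flips 2 -> legal
(0,1): flips 2 -> legal
(0,2): no bracket -> illegal
(0,3): flips 2 -> legal
(0,4): flips 2 -> legal
(1,0): flips 1 -> legal
(1,2): flips 2 -> legal
(1,4): flips 1 -> legal
(1,5): flips 1 -> legal
(2,0): no bracket -> illegal
(3,4): no bracket -> illegal
(3,5): no bracket -> illegal
W mobility = 8

Answer: B=5 W=8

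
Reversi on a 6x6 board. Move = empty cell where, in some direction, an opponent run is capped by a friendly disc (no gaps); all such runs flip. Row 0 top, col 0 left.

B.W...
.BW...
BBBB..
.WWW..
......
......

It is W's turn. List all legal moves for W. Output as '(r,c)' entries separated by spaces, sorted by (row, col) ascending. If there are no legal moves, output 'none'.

(0,1): flips 2 -> legal
(1,0): flips 2 -> legal
(1,3): flips 2 -> legal
(1,4): flips 1 -> legal
(2,4): no bracket -> illegal
(3,0): flips 1 -> legal
(3,4): flips 1 -> legal

Answer: (0,1) (1,0) (1,3) (1,4) (3,0) (3,4)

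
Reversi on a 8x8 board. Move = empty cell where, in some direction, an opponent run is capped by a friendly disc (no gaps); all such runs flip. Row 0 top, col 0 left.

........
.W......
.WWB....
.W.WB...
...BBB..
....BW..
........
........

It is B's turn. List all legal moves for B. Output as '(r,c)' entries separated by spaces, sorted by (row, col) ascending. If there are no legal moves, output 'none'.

(0,0): flips 3 -> legal
(0,1): no bracket -> illegal
(0,2): no bracket -> illegal
(1,0): no bracket -> illegal
(1,2): no bracket -> illegal
(1,3): no bracket -> illegal
(2,0): flips 2 -> legal
(2,4): no bracket -> illegal
(3,0): no bracket -> illegal
(3,2): flips 1 -> legal
(4,0): no bracket -> illegal
(4,1): no bracket -> illegal
(4,2): no bracket -> illegal
(4,6): no bracket -> illegal
(5,6): flips 1 -> legal
(6,4): no bracket -> illegal
(6,5): flips 1 -> legal
(6,6): flips 1 -> legal

Answer: (0,0) (2,0) (3,2) (5,6) (6,5) (6,6)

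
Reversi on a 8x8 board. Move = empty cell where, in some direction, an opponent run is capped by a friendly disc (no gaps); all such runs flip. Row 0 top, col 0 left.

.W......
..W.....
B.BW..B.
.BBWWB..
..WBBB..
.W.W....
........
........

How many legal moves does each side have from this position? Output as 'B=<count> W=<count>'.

-- B to move --
(0,0): no bracket -> illegal
(0,2): flips 1 -> legal
(0,3): no bracket -> illegal
(1,0): no bracket -> illegal
(1,1): no bracket -> illegal
(1,3): flips 2 -> legal
(1,4): flips 1 -> legal
(2,1): no bracket -> illegal
(2,4): flips 2 -> legal
(2,5): flips 1 -> legal
(4,0): no bracket -> illegal
(4,1): flips 1 -> legal
(5,0): no bracket -> illegal
(5,2): flips 1 -> legal
(5,4): no bracket -> illegal
(6,0): no bracket -> illegal
(6,1): no bracket -> illegal
(6,2): flips 1 -> legal
(6,3): flips 1 -> legal
(6,4): flips 2 -> legal
B mobility = 10
-- W to move --
(1,0): no bracket -> illegal
(1,1): flips 1 -> legal
(1,3): no bracket -> illegal
(1,5): no bracket -> illegal
(1,6): no bracket -> illegal
(1,7): flips 3 -> legal
(2,1): flips 1 -> legal
(2,4): no bracket -> illegal
(2,5): no bracket -> illegal
(2,7): no bracket -> illegal
(3,0): flips 2 -> legal
(3,6): flips 1 -> legal
(3,7): no bracket -> illegal
(4,0): no bracket -> illegal
(4,1): flips 1 -> legal
(4,6): flips 3 -> legal
(5,2): flips 1 -> legal
(5,4): flips 1 -> legal
(5,5): flips 1 -> legal
(5,6): flips 1 -> legal
W mobility = 11

Answer: B=10 W=11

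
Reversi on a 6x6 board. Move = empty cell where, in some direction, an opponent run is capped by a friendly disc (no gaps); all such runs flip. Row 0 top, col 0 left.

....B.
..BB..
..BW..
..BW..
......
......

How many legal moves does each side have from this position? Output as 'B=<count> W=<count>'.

-- B to move --
(1,4): flips 1 -> legal
(2,4): flips 1 -> legal
(3,4): flips 2 -> legal
(4,2): no bracket -> illegal
(4,3): flips 2 -> legal
(4,4): flips 1 -> legal
B mobility = 5
-- W to move --
(0,1): flips 1 -> legal
(0,2): no bracket -> illegal
(0,3): flips 1 -> legal
(0,5): no bracket -> illegal
(1,1): flips 1 -> legal
(1,4): no bracket -> illegal
(1,5): no bracket -> illegal
(2,1): flips 1 -> legal
(2,4): no bracket -> illegal
(3,1): flips 1 -> legal
(4,1): flips 1 -> legal
(4,2): no bracket -> illegal
(4,3): no bracket -> illegal
W mobility = 6

Answer: B=5 W=6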